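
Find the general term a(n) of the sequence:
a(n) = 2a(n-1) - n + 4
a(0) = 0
First-order linear with linear forcing.
Homogeneous solution: a_h(n) = A·(2)^n.
Try particular a_p(n) = pn + q. Substituting:
  pn + q = 2(p(n-1) + q) - n + 4.
Matching the n-coefficient: p = 2p - 1 ⇒ p = 1.
Matching constants: q = -2p + 2q + 4 ⇒ q = -2.
General: a(n) = A·(2)^n + n - 2.
Apply a(0) = 0: A - 2 = 0 ⇒ A = 2.
So a(n) = 2 \cdot 2^{n} + n - 2.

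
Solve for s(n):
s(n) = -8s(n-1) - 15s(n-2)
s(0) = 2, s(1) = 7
Characteristic equation: x² + 8x + 15 = 0, which factors as (x - (-3))(x - (-5)) = 0.
Roots r₁ = -3, r₂ = -5 (distinct).
General solution: s(n) = A·(-3)^n + B·(-5)^n.
From s(0) = 2: A + B = 2.
From s(1) = 7: -3A - 5B = 7.
Solving: A = \frac{17}{2}, B = - \frac{13}{2}.
So s(n) = \frac{17 \left(-3\right)^{n}}{2} - \frac{13 \left(-5\right)^{n}}{2}.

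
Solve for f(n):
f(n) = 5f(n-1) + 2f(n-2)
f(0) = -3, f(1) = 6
Characteristic equation: x² - 5x - 2 = 0.
Discriminant Δ = (5)² + 4·(2) = 33.
Roots r₁,₂ = (5 ± √33)/2, so r₁ = \frac{5}{2} + \frac{\sqrt{33}}{2}, r₂ = \frac{5}{2} - \frac{\sqrt{33}}{2}.
General solution: f(n) = A·r₁^n + B·r₂^n.
From the initial conditions, A + B = -3 and r₁A + r₂B = 6.
Since r₁ - r₂ = √33: A = (6 - (-3)r₂)/√33 = - \frac{3}{2} + \frac{9 \sqrt{33}}{22}, and B = -3 - A = - \frac{9 \sqrt{33}}{22} - \frac{3}{2}.
So f(n) = \left(- \frac{3}{2} + \frac{9 \sqrt{33}}{22}\right)\left(\frac{5}{2} + \frac{\sqrt{33}}{2}\right)^n + \left(- \frac{9 \sqrt{33}}{22} - \frac{3}{2}\right)\left(\frac{5}{2} - \frac{\sqrt{33}}{2}\right)^n.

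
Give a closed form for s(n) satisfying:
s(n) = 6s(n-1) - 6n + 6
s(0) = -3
First-order linear with linear forcing.
Homogeneous solution: s_h(n) = A·(6)^n.
Try particular s_p(n) = pn + q. Substituting:
  pn + q = 6(p(n-1) + q) - 6n + 6.
Matching the n-coefficient: p = 6p - 6 ⇒ p = \frac{6}{5}.
Matching constants: q = -6p + 6q + 6 ⇒ q = \frac{6}{25}.
General: s(n) = A·(6)^n + \frac{6 n}{5} + \frac{6}{25}.
Apply s(0) = -3: A + \frac{6}{25} = -3 ⇒ A = - \frac{81}{25}.
So s(n) = - \frac{81 \cdot 6^{n}}{25} + \frac{6 n}{5} + \frac{6}{25}.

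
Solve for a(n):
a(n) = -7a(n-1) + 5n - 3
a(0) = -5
First-order linear with linear forcing.
Homogeneous solution: a_h(n) = A·(-7)^n.
Try particular a_p(n) = pn + q. Substituting:
  pn + q = -7(p(n-1) + q) + 5n - 3.
Matching the n-coefficient: p = -7p + 5 ⇒ p = \frac{5}{8}.
Matching constants: q = 7p - 7q - 3 ⇒ q = \frac{11}{64}.
General: a(n) = A·(-7)^n + \frac{5 n}{8} + \frac{11}{64}.
Apply a(0) = -5: A + \frac{11}{64} = -5 ⇒ A = - \frac{331}{64}.
So a(n) = - \frac{331 \left(-7\right)^{n}}{64} + \frac{5 n}{8} + \frac{11}{64}.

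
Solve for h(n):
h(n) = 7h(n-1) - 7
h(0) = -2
First-order linear non-homogeneous.
Homogeneous solution: h_h(n) = A·(7)^n.
Try constant particular solution h_p = K: K = 7K - 7 ⇒ K = \frac{7}{6}.
General: h(n) = A·(7)^n + \frac{7}{6}.
Apply h(0) = -2: A + \frac{7}{6} = -2 ⇒ A = - \frac{19}{6}.
So h(n) = \frac{7}{6} - \frac{19 \cdot 7^{n}}{6}.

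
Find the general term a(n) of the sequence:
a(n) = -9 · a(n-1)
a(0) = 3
Pure geometric recurrence with ratio -9.
By induction a(n) = a(0) · (-9)^n = 3 \left(-9\right)^{n}.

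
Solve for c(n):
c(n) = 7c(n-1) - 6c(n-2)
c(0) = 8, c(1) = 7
Characteristic equation: x² - 7x + 6 = 0, which factors as (x - (1))(x - (6)) = 0.
Roots r₁ = 1, r₂ = 6 (distinct).
General solution: c(n) = A·(1)^n + B·(6)^n.
From c(0) = 8: A + B = 8.
From c(1) = 7: A + 6B = 7.
Solving: A = \frac{41}{5}, B = - \frac{1}{5}.
So c(n) = \frac{41}{5} - \frac{6^{n}}{5}.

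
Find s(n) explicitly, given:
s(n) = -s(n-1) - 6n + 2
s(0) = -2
First-order linear with linear forcing.
Homogeneous solution: s_h(n) = A·(-1)^n.
Try particular s_p(n) = pn + q. Substituting:
  pn + q = -(p(n-1) + q) - 6n + 2.
Matching the n-coefficient: p = -p - 6 ⇒ p = -3.
Matching constants: q = p - q + 2 ⇒ q = - \frac{1}{2}.
General: s(n) = A·(-1)^n - 3 n - \frac{1}{2}.
Apply s(0) = -2: A - \frac{1}{2} = -2 ⇒ A = - \frac{3}{2}.
So s(n) = - \frac{3 \left(-1\right)^{n}}{2} - 3 n - \frac{1}{2}.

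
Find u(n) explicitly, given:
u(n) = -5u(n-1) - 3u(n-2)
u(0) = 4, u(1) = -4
Characteristic equation: x² + 5x + 3 = 0.
Discriminant Δ = (-5)² + 4·(-3) = 13.
Roots r₁,₂ = (-5 ± √13)/2, so r₁ = - \frac{5}{2} + \frac{\sqrt{13}}{2}, r₂ = - \frac{5}{2} - \frac{\sqrt{13}}{2}.
General solution: u(n) = A·r₁^n + B·r₂^n.
From the initial conditions, A + B = 4 and r₁A + r₂B = -4.
Since r₁ - r₂ = √13: A = (-4 - (4)r₂)/√13 = \frac{6 \sqrt{13}}{13} + 2, and B = 4 - A = 2 - \frac{6 \sqrt{13}}{13}.
So u(n) = \left(\frac{6 \sqrt{13}}{13} + 2\right)\left(- \frac{5}{2} + \frac{\sqrt{13}}{2}\right)^n + \left(2 - \frac{6 \sqrt{13}}{13}\right)\left(- \frac{5}{2} - \frac{\sqrt{13}}{2}\right)^n.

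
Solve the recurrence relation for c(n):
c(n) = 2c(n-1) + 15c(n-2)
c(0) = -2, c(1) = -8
Characteristic equation: x² - 2x - 15 = 0, which factors as (x - (-3))(x - (5)) = 0.
Roots r₁ = -3, r₂ = 5 (distinct).
General solution: c(n) = A·(-3)^n + B·(5)^n.
From c(0) = -2: A + B = -2.
From c(1) = -8: -3A + 5B = -8.
Solving: A = - \frac{1}{4}, B = - \frac{7}{4}.
So c(n) = - \frac{\left(-3\right)^{n}}{4} - \frac{7 \cdot 5^{n}}{4}.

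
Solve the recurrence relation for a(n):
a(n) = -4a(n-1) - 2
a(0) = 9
First-order linear non-homogeneous.
Homogeneous solution: a_h(n) = A·(-4)^n.
Try constant particular solution a_p = K: K = -4K - 2 ⇒ K = - \frac{2}{5}.
General: a(n) = A·(-4)^n - \frac{2}{5}.
Apply a(0) = 9: A - \frac{2}{5} = 9 ⇒ A = \frac{47}{5}.
So a(n) = \frac{47 \left(-4\right)^{n}}{5} - \frac{2}{5}.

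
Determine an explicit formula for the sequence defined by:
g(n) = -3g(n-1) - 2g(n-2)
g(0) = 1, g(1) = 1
Characteristic equation: x² + 3x + 2 = 0, which factors as (x - (-2))(x - (-1)) = 0.
Roots r₁ = -2, r₂ = -1 (distinct).
General solution: g(n) = A·(-2)^n + B·(-1)^n.
From g(0) = 1: A + B = 1.
From g(1) = 1: -2A - B = 1.
Solving: A = -2, B = 3.
So g(n) = 3 \left(-1\right)^{n} - 2 \left(-2\right)^{n}.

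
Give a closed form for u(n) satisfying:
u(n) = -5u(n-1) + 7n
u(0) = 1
First-order linear with linear forcing.
Homogeneous solution: u_h(n) = A·(-5)^n.
Try particular u_p(n) = pn + q. Substituting:
  pn + q = -5(p(n-1) + q) + 7n.
Matching the n-coefficient: p = -5p + 7 ⇒ p = \frac{7}{6}.
Matching constants: q = 5p - 5q ⇒ q = \frac{35}{36}.
General: u(n) = A·(-5)^n + \frac{7 n}{6} + \frac{35}{36}.
Apply u(0) = 1: A + \frac{35}{36} = 1 ⇒ A = \frac{1}{36}.
So u(n) = \frac{\left(-5\right)^{n}}{36} + \frac{7 n}{6} + \frac{35}{36}.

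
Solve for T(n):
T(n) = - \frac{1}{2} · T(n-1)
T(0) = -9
Pure geometric recurrence with ratio - \frac{1}{2}.
By induction T(n) = T(0) · (- \frac{1}{2})^n = - 9 \left(- \frac{1}{2}\right)^{n}.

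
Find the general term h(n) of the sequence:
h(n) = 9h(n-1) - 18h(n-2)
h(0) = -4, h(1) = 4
Characteristic equation: x² - 9x + 18 = 0, which factors as (x - (3))(x - (6)) = 0.
Roots r₁ = 3, r₂ = 6 (distinct).
General solution: h(n) = A·(3)^n + B·(6)^n.
From h(0) = -4: A + B = -4.
From h(1) = 4: 3A + 6B = 4.
Solving: A = - \frac{28}{3}, B = \frac{16}{3}.
So h(n) = - \frac{28 \cdot 3^{n}}{3} + \frac{16 \cdot 6^{n}}{3}.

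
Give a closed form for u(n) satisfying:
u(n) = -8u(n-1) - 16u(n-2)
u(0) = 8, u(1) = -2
Characteristic equation: x² + 8x + 16 = 0, which is (x - (-4))².
Repeated root r = -4.
General solution: u(n) = (A + Bn)·(-4)^n.
From u(0) = 8: A = 8.
From u(1) = -2: (A + B)·(-4) = -2 ⇒ B = - \frac{15}{2}.
So u(n) = \left(8 - \frac{15 n}{2}\right) \cdot (-4)^n.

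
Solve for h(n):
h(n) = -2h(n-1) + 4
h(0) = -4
First-order linear non-homogeneous.
Homogeneous solution: h_h(n) = A·(-2)^n.
Try constant particular solution h_p = K: K = -2K + 4 ⇒ K = \frac{4}{3}.
General: h(n) = A·(-2)^n + \frac{4}{3}.
Apply h(0) = -4: A + \frac{4}{3} = -4 ⇒ A = - \frac{16}{3}.
So h(n) = \frac{4}{3} - \frac{16 \left(-2\right)^{n}}{3}.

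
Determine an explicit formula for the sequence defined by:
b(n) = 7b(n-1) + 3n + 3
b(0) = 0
First-order linear with linear forcing.
Homogeneous solution: b_h(n) = A·(7)^n.
Try particular b_p(n) = pn + q. Substituting:
  pn + q = 7(p(n-1) + q) + 3n + 3.
Matching the n-coefficient: p = 7p + 3 ⇒ p = - \frac{1}{2}.
Matching constants: q = -7p + 7q + 3 ⇒ q = - \frac{13}{12}.
General: b(n) = A·(7)^n - \frac{n}{2} - \frac{13}{12}.
Apply b(0) = 0: A - \frac{13}{12} = 0 ⇒ A = \frac{13}{12}.
So b(n) = \frac{13 \cdot 7^{n}}{12} - \frac{n}{2} - \frac{13}{12}.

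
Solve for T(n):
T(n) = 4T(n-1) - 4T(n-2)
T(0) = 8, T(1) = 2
Characteristic equation: x² - 4x + 4 = 0, which is (x - (2))².
Repeated root r = 2.
General solution: T(n) = (A + Bn)·(2)^n.
From T(0) = 8: A = 8.
From T(1) = 2: (A + B)·(2) = 2 ⇒ B = -7.
So T(n) = \left(8 - 7 n\right) \cdot (2)^n.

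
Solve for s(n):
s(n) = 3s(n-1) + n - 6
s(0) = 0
First-order linear with linear forcing.
Homogeneous solution: s_h(n) = A·(3)^n.
Try particular s_p(n) = pn + q. Substituting:
  pn + q = 3(p(n-1) + q) + n - 6.
Matching the n-coefficient: p = 3p + 1 ⇒ p = - \frac{1}{2}.
Matching constants: q = -3p + 3q - 6 ⇒ q = \frac{9}{4}.
General: s(n) = A·(3)^n - \frac{n}{2} + \frac{9}{4}.
Apply s(0) = 0: A + \frac{9}{4} = 0 ⇒ A = - \frac{9}{4}.
So s(n) = - \frac{9 \cdot 3^{n}}{4} - \frac{n}{2} + \frac{9}{4}.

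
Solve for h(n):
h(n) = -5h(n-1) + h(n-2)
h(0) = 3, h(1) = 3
Characteristic equation: x² + 5x - 1 = 0.
Discriminant Δ = (-5)² + 4·(1) = 29.
Roots r₁,₂ = (-5 ± √29)/2, so r₁ = - \frac{5}{2} + \frac{\sqrt{29}}{2}, r₂ = - \frac{\sqrt{29}}{2} - \frac{5}{2}.
General solution: h(n) = A·r₁^n + B·r₂^n.
From the initial conditions, A + B = 3 and r₁A + r₂B = 3.
Since r₁ - r₂ = √29: A = (3 - (3)r₂)/√29 = \frac{3}{2} + \frac{21 \sqrt{29}}{58}, and B = 3 - A = \frac{3}{2} - \frac{21 \sqrt{29}}{58}.
So h(n) = \left(\frac{3}{2} + \frac{21 \sqrt{29}}{58}\right)\left(- \frac{5}{2} + \frac{\sqrt{29}}{2}\right)^n + \left(\frac{3}{2} - \frac{21 \sqrt{29}}{58}\right)\left(- \frac{\sqrt{29}}{2} - \frac{5}{2}\right)^n.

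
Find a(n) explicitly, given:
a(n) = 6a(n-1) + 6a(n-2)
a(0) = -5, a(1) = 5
Characteristic equation: x² - 6x - 6 = 0.
Discriminant Δ = (6)² + 4·(6) = 60.
Roots r₁,₂ = (6 ± √60)/2, so r₁ = 3 + \sqrt{15}, r₂ = 3 - \sqrt{15}.
General solution: a(n) = A·r₁^n + B·r₂^n.
From the initial conditions, A + B = -5 and r₁A + r₂B = 5.
Since r₁ - r₂ = √60: A = (5 - (-5)r₂)/√60 = - \frac{5}{2} + \frac{2 \sqrt{15}}{3}, and B = -5 - A = - \frac{2 \sqrt{15}}{3} - \frac{5}{2}.
So a(n) = \left(- \frac{5}{2} + \frac{2 \sqrt{15}}{3}\right)\left(3 + \sqrt{15}\right)^n + \left(- \frac{2 \sqrt{15}}{3} - \frac{5}{2}\right)\left(3 - \sqrt{15}\right)^n.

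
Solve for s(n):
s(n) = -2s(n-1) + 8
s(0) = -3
First-order linear non-homogeneous.
Homogeneous solution: s_h(n) = A·(-2)^n.
Try constant particular solution s_p = K: K = -2K + 8 ⇒ K = \frac{8}{3}.
General: s(n) = A·(-2)^n + \frac{8}{3}.
Apply s(0) = -3: A + \frac{8}{3} = -3 ⇒ A = - \frac{17}{3}.
So s(n) = \frac{8}{3} - \frac{17 \left(-2\right)^{n}}{3}.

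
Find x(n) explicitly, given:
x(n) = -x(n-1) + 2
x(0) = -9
First-order linear non-homogeneous.
Homogeneous solution: x_h(n) = A·(-1)^n.
Try constant particular solution x_p = K: K = -K + 2 ⇒ K = 1.
General: x(n) = A·(-1)^n + 1.
Apply x(0) = -9: A + 1 = -9 ⇒ A = -10.
So x(n) = 1 - 10 \left(-1\right)^{n}.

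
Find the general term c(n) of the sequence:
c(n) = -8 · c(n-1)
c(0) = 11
Pure geometric recurrence with ratio -8.
By induction c(n) = c(0) · (-8)^n = 11 \left(-8\right)^{n}.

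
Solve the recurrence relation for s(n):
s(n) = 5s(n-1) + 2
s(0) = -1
First-order linear non-homogeneous.
Homogeneous solution: s_h(n) = A·(5)^n.
Try constant particular solution s_p = K: K = 5K + 2 ⇒ K = - \frac{1}{2}.
General: s(n) = A·(5)^n - \frac{1}{2}.
Apply s(0) = -1: A - \frac{1}{2} = -1 ⇒ A = - \frac{1}{2}.
So s(n) = - \frac{5^{n}}{2} - \frac{1}{2}.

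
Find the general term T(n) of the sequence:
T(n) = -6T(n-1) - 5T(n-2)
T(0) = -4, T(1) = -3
Characteristic equation: x² + 6x + 5 = 0, which factors as (x - (-1))(x - (-5)) = 0.
Roots r₁ = -1, r₂ = -5 (distinct).
General solution: T(n) = A·(-1)^n + B·(-5)^n.
From T(0) = -4: A + B = -4.
From T(1) = -3: -A - 5B = -3.
Solving: A = - \frac{23}{4}, B = \frac{7}{4}.
So T(n) = - \frac{23 \left(-1\right)^{n}}{4} + \frac{7 \left(-5\right)^{n}}{4}.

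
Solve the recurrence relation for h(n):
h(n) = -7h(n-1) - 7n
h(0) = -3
First-order linear with linear forcing.
Homogeneous solution: h_h(n) = A·(-7)^n.
Try particular h_p(n) = pn + q. Substituting:
  pn + q = -7(p(n-1) + q) - 7n.
Matching the n-coefficient: p = -7p - 7 ⇒ p = - \frac{7}{8}.
Matching constants: q = 7p - 7q ⇒ q = - \frac{49}{64}.
General: h(n) = A·(-7)^n - \frac{7 n}{8} - \frac{49}{64}.
Apply h(0) = -3: A - \frac{49}{64} = -3 ⇒ A = - \frac{143}{64}.
So h(n) = - \frac{143 \left(-7\right)^{n}}{64} - \frac{7 n}{8} - \frac{49}{64}.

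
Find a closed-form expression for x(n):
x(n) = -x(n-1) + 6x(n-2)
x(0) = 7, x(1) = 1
Characteristic equation: x² + x - 6 = 0, which factors as (x - (-3))(x - (2)) = 0.
Roots r₁ = -3, r₂ = 2 (distinct).
General solution: x(n) = A·(-3)^n + B·(2)^n.
From x(0) = 7: A + B = 7.
From x(1) = 1: -3A + 2B = 1.
Solving: A = \frac{13}{5}, B = \frac{22}{5}.
So x(n) = \frac{13 \left(-3\right)^{n}}{5} + \frac{22 \cdot 2^{n}}{5}.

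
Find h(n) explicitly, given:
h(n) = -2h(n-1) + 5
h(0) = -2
First-order linear non-homogeneous.
Homogeneous solution: h_h(n) = A·(-2)^n.
Try constant particular solution h_p = K: K = -2K + 5 ⇒ K = \frac{5}{3}.
General: h(n) = A·(-2)^n + \frac{5}{3}.
Apply h(0) = -2: A + \frac{5}{3} = -2 ⇒ A = - \frac{11}{3}.
So h(n) = \frac{5}{3} - \frac{11 \left(-2\right)^{n}}{3}.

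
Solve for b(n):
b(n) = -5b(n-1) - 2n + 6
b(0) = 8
First-order linear with linear forcing.
Homogeneous solution: b_h(n) = A·(-5)^n.
Try particular b_p(n) = pn + q. Substituting:
  pn + q = -5(p(n-1) + q) - 2n + 6.
Matching the n-coefficient: p = -5p - 2 ⇒ p = - \frac{1}{3}.
Matching constants: q = 5p - 5q + 6 ⇒ q = \frac{13}{18}.
General: b(n) = A·(-5)^n - \frac{n}{3} + \frac{13}{18}.
Apply b(0) = 8: A + \frac{13}{18} = 8 ⇒ A = \frac{131}{18}.
So b(n) = \frac{131 \left(-5\right)^{n}}{18} - \frac{n}{3} + \frac{13}{18}.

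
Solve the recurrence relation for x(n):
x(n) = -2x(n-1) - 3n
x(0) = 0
First-order linear with linear forcing.
Homogeneous solution: x_h(n) = A·(-2)^n.
Try particular x_p(n) = pn + q. Substituting:
  pn + q = -2(p(n-1) + q) - 3n.
Matching the n-coefficient: p = -2p - 3 ⇒ p = -1.
Matching constants: q = 2p - 2q ⇒ q = - \frac{2}{3}.
General: x(n) = A·(-2)^n - n - \frac{2}{3}.
Apply x(0) = 0: A - \frac{2}{3} = 0 ⇒ A = \frac{2}{3}.
So x(n) = \frac{2 \left(-2\right)^{n}}{3} - n - \frac{2}{3}.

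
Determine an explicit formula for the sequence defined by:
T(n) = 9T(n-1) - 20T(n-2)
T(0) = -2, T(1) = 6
Characteristic equation: x² - 9x + 20 = 0, which factors as (x - (5))(x - (4)) = 0.
Roots r₁ = 5, r₂ = 4 (distinct).
General solution: T(n) = A·(5)^n + B·(4)^n.
From T(0) = -2: A + B = -2.
From T(1) = 6: 5A + 4B = 6.
Solving: A = 14, B = -16.
So T(n) = - 16 \cdot 4^{n} + 14 \cdot 5^{n}.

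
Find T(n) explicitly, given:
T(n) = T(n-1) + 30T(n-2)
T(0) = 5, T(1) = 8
Characteristic equation: x² - x - 30 = 0, which factors as (x - (6))(x - (-5)) = 0.
Roots r₁ = 6, r₂ = -5 (distinct).
General solution: T(n) = A·(6)^n + B·(-5)^n.
From T(0) = 5: A + B = 5.
From T(1) = 8: 6A - 5B = 8.
Solving: A = 3, B = 2.
So T(n) = 2 \left(-5\right)^{n} + 3 \cdot 6^{n}.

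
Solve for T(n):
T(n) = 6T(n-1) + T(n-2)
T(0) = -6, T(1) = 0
Characteristic equation: x² - 6x - 1 = 0.
Discriminant Δ = (6)² + 4·(1) = 40.
Roots r₁,₂ = (6 ± √40)/2, so r₁ = 3 + \sqrt{10}, r₂ = 3 - \sqrt{10}.
General solution: T(n) = A·r₁^n + B·r₂^n.
From the initial conditions, A + B = -6 and r₁A + r₂B = 0.
Since r₁ - r₂ = √40: A = (0 - (-6)r₂)/√40 = -3 + \frac{9 \sqrt{10}}{10}, and B = -6 - A = -3 - \frac{9 \sqrt{10}}{10}.
So T(n) = \left(-3 + \frac{9 \sqrt{10}}{10}\right)\left(3 + \sqrt{10}\right)^n + \left(-3 - \frac{9 \sqrt{10}}{10}\right)\left(3 - \sqrt{10}\right)^n.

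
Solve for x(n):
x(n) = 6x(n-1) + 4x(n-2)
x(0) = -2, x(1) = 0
Characteristic equation: x² - 6x - 4 = 0.
Discriminant Δ = (6)² + 4·(4) = 52.
Roots r₁,₂ = (6 ± √52)/2, so r₁ = 3 + \sqrt{13}, r₂ = 3 - \sqrt{13}.
General solution: x(n) = A·r₁^n + B·r₂^n.
From the initial conditions, A + B = -2 and r₁A + r₂B = 0.
Since r₁ - r₂ = √52: A = (0 - (-2)r₂)/√52 = -1 + \frac{3 \sqrt{13}}{13}, and B = -2 - A = -1 - \frac{3 \sqrt{13}}{13}.
So x(n) = \left(-1 + \frac{3 \sqrt{13}}{13}\right)\left(3 + \sqrt{13}\right)^n + \left(-1 - \frac{3 \sqrt{13}}{13}\right)\left(3 - \sqrt{13}\right)^n.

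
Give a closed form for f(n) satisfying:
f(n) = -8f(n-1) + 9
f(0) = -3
First-order linear non-homogeneous.
Homogeneous solution: f_h(n) = A·(-8)^n.
Try constant particular solution f_p = K: K = -8K + 9 ⇒ K = 1.
General: f(n) = A·(-8)^n + 1.
Apply f(0) = -3: A + 1 = -3 ⇒ A = -4.
So f(n) = 1 - 4 \left(-8\right)^{n}.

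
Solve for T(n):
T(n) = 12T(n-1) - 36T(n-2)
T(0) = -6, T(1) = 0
Characteristic equation: x² - 12x + 36 = 0, which is (x - (6))².
Repeated root r = 6.
General solution: T(n) = (A + Bn)·(6)^n.
From T(0) = -6: A = -6.
From T(1) = 0: (A + B)·(6) = 0 ⇒ B = 6.
So T(n) = \left(6 n - 6\right) \cdot (6)^n.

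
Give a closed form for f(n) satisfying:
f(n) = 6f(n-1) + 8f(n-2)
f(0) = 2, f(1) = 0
Characteristic equation: x² - 6x - 8 = 0.
Discriminant Δ = (6)² + 4·(8) = 68.
Roots r₁,₂ = (6 ± √68)/2, so r₁ = 3 + \sqrt{17}, r₂ = 3 - \sqrt{17}.
General solution: f(n) = A·r₁^n + B·r₂^n.
From the initial conditions, A + B = 2 and r₁A + r₂B = 0.
Since r₁ - r₂ = √68: A = (0 - (2)r₂)/√68 = 1 - \frac{3 \sqrt{17}}{17}, and B = 2 - A = \frac{3 \sqrt{17}}{17} + 1.
So f(n) = \left(1 - \frac{3 \sqrt{17}}{17}\right)\left(3 + \sqrt{17}\right)^n + \left(\frac{3 \sqrt{17}}{17} + 1\right)\left(3 - \sqrt{17}\right)^n.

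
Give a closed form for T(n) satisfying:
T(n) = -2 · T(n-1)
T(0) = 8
Pure geometric recurrence with ratio -2.
By induction T(n) = T(0) · (-2)^n = 8 \left(-2\right)^{n}.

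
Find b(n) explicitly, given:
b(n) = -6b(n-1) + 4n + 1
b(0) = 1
First-order linear with linear forcing.
Homogeneous solution: b_h(n) = A·(-6)^n.
Try particular b_p(n) = pn + q. Substituting:
  pn + q = -6(p(n-1) + q) + 4n + 1.
Matching the n-coefficient: p = -6p + 4 ⇒ p = \frac{4}{7}.
Matching constants: q = 6p - 6q + 1 ⇒ q = \frac{31}{49}.
General: b(n) = A·(-6)^n + \frac{4 n}{7} + \frac{31}{49}.
Apply b(0) = 1: A + \frac{31}{49} = 1 ⇒ A = \frac{18}{49}.
So b(n) = \frac{18 \left(-6\right)^{n}}{49} + \frac{4 n}{7} + \frac{31}{49}.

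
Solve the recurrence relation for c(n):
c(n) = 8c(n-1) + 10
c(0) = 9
First-order linear non-homogeneous.
Homogeneous solution: c_h(n) = A·(8)^n.
Try constant particular solution c_p = K: K = 8K + 10 ⇒ K = - \frac{10}{7}.
General: c(n) = A·(8)^n - \frac{10}{7}.
Apply c(0) = 9: A - \frac{10}{7} = 9 ⇒ A = \frac{73}{7}.
So c(n) = \frac{73 \cdot 8^{n}}{7} - \frac{10}{7}.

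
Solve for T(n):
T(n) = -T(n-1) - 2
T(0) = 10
First-order linear non-homogeneous.
Homogeneous solution: T_h(n) = A·(-1)^n.
Try constant particular solution T_p = K: K = -K - 2 ⇒ K = -1.
General: T(n) = A·(-1)^n - 1.
Apply T(0) = 10: A - 1 = 10 ⇒ A = 11.
So T(n) = 11 \left(-1\right)^{n} - 1.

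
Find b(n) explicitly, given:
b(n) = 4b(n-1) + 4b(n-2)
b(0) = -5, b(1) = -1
Characteristic equation: x² - 4x - 4 = 0.
Discriminant Δ = (4)² + 4·(4) = 32.
Roots r₁,₂ = (4 ± √32)/2, so r₁ = 2 + 2 \sqrt{2}, r₂ = 2 - 2 \sqrt{2}.
General solution: b(n) = A·r₁^n + B·r₂^n.
From the initial conditions, A + B = -5 and r₁A + r₂B = -1.
Since r₁ - r₂ = √32: A = (-1 - (-5)r₂)/√32 = - \frac{5}{2} + \frac{9 \sqrt{2}}{8}, and B = -5 - A = - \frac{5}{2} - \frac{9 \sqrt{2}}{8}.
So b(n) = \left(- \frac{5}{2} + \frac{9 \sqrt{2}}{8}\right)\left(2 + 2 \sqrt{2}\right)^n + \left(- \frac{5}{2} - \frac{9 \sqrt{2}}{8}\right)\left(2 - 2 \sqrt{2}\right)^n.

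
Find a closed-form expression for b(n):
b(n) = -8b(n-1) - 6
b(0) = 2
First-order linear non-homogeneous.
Homogeneous solution: b_h(n) = A·(-8)^n.
Try constant particular solution b_p = K: K = -8K - 6 ⇒ K = - \frac{2}{3}.
General: b(n) = A·(-8)^n - \frac{2}{3}.
Apply b(0) = 2: A - \frac{2}{3} = 2 ⇒ A = \frac{8}{3}.
So b(n) = \frac{8 \left(-8\right)^{n}}{3} - \frac{2}{3}.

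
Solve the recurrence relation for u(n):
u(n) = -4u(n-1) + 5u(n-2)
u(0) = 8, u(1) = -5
Characteristic equation: x² + 4x - 5 = 0, which factors as (x - (-5))(x - (1)) = 0.
Roots r₁ = -5, r₂ = 1 (distinct).
General solution: u(n) = A·(-5)^n + B·(1)^n.
From u(0) = 8: A + B = 8.
From u(1) = -5: -5A + B = -5.
Solving: A = \frac{13}{6}, B = \frac{35}{6}.
So u(n) = \frac{13 \left(-5\right)^{n}}{6} + \frac{35}{6}.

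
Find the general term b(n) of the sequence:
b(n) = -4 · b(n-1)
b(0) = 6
Pure geometric recurrence with ratio -4.
By induction b(n) = b(0) · (-4)^n = 6 \left(-4\right)^{n}.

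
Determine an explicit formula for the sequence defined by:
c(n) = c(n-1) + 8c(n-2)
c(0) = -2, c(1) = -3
Characteristic equation: x² - x - 8 = 0.
Discriminant Δ = (1)² + 4·(8) = 33.
Roots r₁,₂ = (1 ± √33)/2, so r₁ = \frac{1}{2} + \frac{\sqrt{33}}{2}, r₂ = \frac{1}{2} - \frac{\sqrt{33}}{2}.
General solution: c(n) = A·r₁^n + B·r₂^n.
From the initial conditions, A + B = -2 and r₁A + r₂B = -3.
Since r₁ - r₂ = √33: A = (-3 - (-2)r₂)/√33 = -1 - \frac{2 \sqrt{33}}{33}, and B = -2 - A = -1 + \frac{2 \sqrt{33}}{33}.
So c(n) = \left(-1 - \frac{2 \sqrt{33}}{33}\right)\left(\frac{1}{2} + \frac{\sqrt{33}}{2}\right)^n + \left(-1 + \frac{2 \sqrt{33}}{33}\right)\left(\frac{1}{2} - \frac{\sqrt{33}}{2}\right)^n.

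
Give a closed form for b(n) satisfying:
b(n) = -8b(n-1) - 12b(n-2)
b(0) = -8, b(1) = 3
Characteristic equation: x² + 8x + 12 = 0, which factors as (x - (-6))(x - (-2)) = 0.
Roots r₁ = -6, r₂ = -2 (distinct).
General solution: b(n) = A·(-6)^n + B·(-2)^n.
From b(0) = -8: A + B = -8.
From b(1) = 3: -6A - 2B = 3.
Solving: A = \frac{13}{4}, B = - \frac{45}{4}.
So b(n) = - \frac{45 \left(-2\right)^{n}}{4} + \frac{13 \left(-6\right)^{n}}{4}.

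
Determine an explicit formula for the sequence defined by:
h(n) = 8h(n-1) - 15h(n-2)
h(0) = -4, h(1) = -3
Characteristic equation: x² - 8x + 15 = 0, which factors as (x - (5))(x - (3)) = 0.
Roots r₁ = 5, r₂ = 3 (distinct).
General solution: h(n) = A·(5)^n + B·(3)^n.
From h(0) = -4: A + B = -4.
From h(1) = -3: 5A + 3B = -3.
Solving: A = \frac{9}{2}, B = - \frac{17}{2}.
So h(n) = - \frac{17 \cdot 3^{n}}{2} + \frac{9 \cdot 5^{n}}{2}.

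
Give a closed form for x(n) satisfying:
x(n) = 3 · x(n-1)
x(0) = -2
Pure geometric recurrence with ratio 3.
By induction x(n) = x(0) · (3)^n = - 2 \cdot 3^{n}.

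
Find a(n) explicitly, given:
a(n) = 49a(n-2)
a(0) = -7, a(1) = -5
Characteristic equation: x² - 49 = 0, which factors as (x - (7))(x - (-7)) = 0.
Roots r₁ = 7, r₂ = -7 (distinct).
General solution: a(n) = A·(7)^n + B·(-7)^n.
From a(0) = -7: A + B = -7.
From a(1) = -5: 7A - 7B = -5.
Solving: A = - \frac{27}{7}, B = - \frac{22}{7}.
So a(n) = - \frac{22 \left(-7\right)^{n}}{7} - \frac{27 \cdot 7^{n}}{7}.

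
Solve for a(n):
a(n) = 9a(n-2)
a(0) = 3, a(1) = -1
Characteristic equation: x² - 9 = 0, which factors as (x - (-3))(x - (3)) = 0.
Roots r₁ = -3, r₂ = 3 (distinct).
General solution: a(n) = A·(-3)^n + B·(3)^n.
From a(0) = 3: A + B = 3.
From a(1) = -1: -3A + 3B = -1.
Solving: A = \frac{5}{3}, B = \frac{4}{3}.
So a(n) = \frac{5 \left(-3\right)^{n}}{3} + \frac{4 \cdot 3^{n}}{3}.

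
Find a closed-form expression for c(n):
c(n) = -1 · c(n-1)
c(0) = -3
Pure geometric recurrence with ratio -1.
By induction c(n) = c(0) · (-1)^n = - 3 \left(-1\right)^{n}.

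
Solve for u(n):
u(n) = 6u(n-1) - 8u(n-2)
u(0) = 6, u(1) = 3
Characteristic equation: x² - 6x + 8 = 0, which factors as (x - (4))(x - (2)) = 0.
Roots r₁ = 4, r₂ = 2 (distinct).
General solution: u(n) = A·(4)^n + B·(2)^n.
From u(0) = 6: A + B = 6.
From u(1) = 3: 4A + 2B = 3.
Solving: A = - \frac{9}{2}, B = \frac{21}{2}.
So u(n) = \frac{21 \cdot 2^{n}}{2} - \frac{9 \cdot 4^{n}}{2}.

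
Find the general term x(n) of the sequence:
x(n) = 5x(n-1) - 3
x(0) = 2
First-order linear non-homogeneous.
Homogeneous solution: x_h(n) = A·(5)^n.
Try constant particular solution x_p = K: K = 5K - 3 ⇒ K = \frac{3}{4}.
General: x(n) = A·(5)^n + \frac{3}{4}.
Apply x(0) = 2: A + \frac{3}{4} = 2 ⇒ A = \frac{5}{4}.
So x(n) = \frac{5 \cdot 5^{n}}{4} + \frac{3}{4}.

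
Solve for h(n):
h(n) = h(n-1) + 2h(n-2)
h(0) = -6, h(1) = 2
Characteristic equation: x² - x - 2 = 0, which factors as (x - (-1))(x - (2)) = 0.
Roots r₁ = -1, r₂ = 2 (distinct).
General solution: h(n) = A·(-1)^n + B·(2)^n.
From h(0) = -6: A + B = -6.
From h(1) = 2: -A + 2B = 2.
Solving: A = - \frac{14}{3}, B = - \frac{4}{3}.
So h(n) = - \frac{14 \left(-1\right)^{n}}{3} - \frac{4 \cdot 2^{n}}{3}.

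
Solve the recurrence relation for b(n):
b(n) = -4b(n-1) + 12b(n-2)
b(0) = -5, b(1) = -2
Characteristic equation: x² + 4x - 12 = 0, which factors as (x - (2))(x - (-6)) = 0.
Roots r₁ = 2, r₂ = -6 (distinct).
General solution: b(n) = A·(2)^n + B·(-6)^n.
From b(0) = -5: A + B = -5.
From b(1) = -2: 2A - 6B = -2.
Solving: A = -4, B = -1.
So b(n) = - \left(-6\right)^{n} - 4 \cdot 2^{n}.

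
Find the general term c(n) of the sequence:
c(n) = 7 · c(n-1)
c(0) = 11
Pure geometric recurrence with ratio 7.
By induction c(n) = c(0) · (7)^n = 11 \cdot 7^{n}.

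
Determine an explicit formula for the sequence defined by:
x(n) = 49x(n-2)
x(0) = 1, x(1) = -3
Characteristic equation: x² - 49 = 0, which factors as (x - (-7))(x - (7)) = 0.
Roots r₁ = -7, r₂ = 7 (distinct).
General solution: x(n) = A·(-7)^n + B·(7)^n.
From x(0) = 1: A + B = 1.
From x(1) = -3: -7A + 7B = -3.
Solving: A = \frac{5}{7}, B = \frac{2}{7}.
So x(n) = \frac{5 \left(-7\right)^{n}}{7} + \frac{2 \cdot 7^{n}}{7}.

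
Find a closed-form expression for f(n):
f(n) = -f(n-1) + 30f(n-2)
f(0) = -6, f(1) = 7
Characteristic equation: x² + x - 30 = 0, which factors as (x - (5))(x - (-6)) = 0.
Roots r₁ = 5, r₂ = -6 (distinct).
General solution: f(n) = A·(5)^n + B·(-6)^n.
From f(0) = -6: A + B = -6.
From f(1) = 7: 5A - 6B = 7.
Solving: A = - \frac{29}{11}, B = - \frac{37}{11}.
So f(n) = - \frac{37 \left(-6\right)^{n}}{11} - \frac{29 \cdot 5^{n}}{11}.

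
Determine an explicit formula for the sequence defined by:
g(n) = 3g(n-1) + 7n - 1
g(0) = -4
First-order linear with linear forcing.
Homogeneous solution: g_h(n) = A·(3)^n.
Try particular g_p(n) = pn + q. Substituting:
  pn + q = 3(p(n-1) + q) + 7n - 1.
Matching the n-coefficient: p = 3p + 7 ⇒ p = - \frac{7}{2}.
Matching constants: q = -3p + 3q - 1 ⇒ q = - \frac{19}{4}.
General: g(n) = A·(3)^n - \frac{7 n}{2} - \frac{19}{4}.
Apply g(0) = -4: A - \frac{19}{4} = -4 ⇒ A = \frac{3}{4}.
So g(n) = \frac{3 \cdot 3^{n}}{4} - \frac{7 n}{2} - \frac{19}{4}.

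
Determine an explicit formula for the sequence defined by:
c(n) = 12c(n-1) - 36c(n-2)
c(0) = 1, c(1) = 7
Characteristic equation: x² - 12x + 36 = 0, which is (x - (6))².
Repeated root r = 6.
General solution: c(n) = (A + Bn)·(6)^n.
From c(0) = 1: A = 1.
From c(1) = 7: (A + B)·(6) = 7 ⇒ B = \frac{1}{6}.
So c(n) = \left(\frac{n}{6} + 1\right) \cdot (6)^n.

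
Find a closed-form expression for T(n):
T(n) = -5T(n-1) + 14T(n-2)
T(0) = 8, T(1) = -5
Characteristic equation: x² + 5x - 14 = 0, which factors as (x - (-7))(x - (2)) = 0.
Roots r₁ = -7, r₂ = 2 (distinct).
General solution: T(n) = A·(-7)^n + B·(2)^n.
From T(0) = 8: A + B = 8.
From T(1) = -5: -7A + 2B = -5.
Solving: A = \frac{7}{3}, B = \frac{17}{3}.
So T(n) = \frac{7 \left(-7\right)^{n}}{3} + \frac{17 \cdot 2^{n}}{3}.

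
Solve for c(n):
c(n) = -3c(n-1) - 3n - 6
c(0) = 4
First-order linear with linear forcing.
Homogeneous solution: c_h(n) = A·(-3)^n.
Try particular c_p(n) = pn + q. Substituting:
  pn + q = -3(p(n-1) + q) - 3n - 6.
Matching the n-coefficient: p = -3p - 3 ⇒ p = - \frac{3}{4}.
Matching constants: q = 3p - 3q - 6 ⇒ q = - \frac{33}{16}.
General: c(n) = A·(-3)^n - \frac{3 n}{4} - \frac{33}{16}.
Apply c(0) = 4: A - \frac{33}{16} = 4 ⇒ A = \frac{97}{16}.
So c(n) = \frac{97 \left(-3\right)^{n}}{16} - \frac{3 n}{4} - \frac{33}{16}.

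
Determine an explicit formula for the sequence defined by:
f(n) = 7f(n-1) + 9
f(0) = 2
First-order linear non-homogeneous.
Homogeneous solution: f_h(n) = A·(7)^n.
Try constant particular solution f_p = K: K = 7K + 9 ⇒ K = - \frac{3}{2}.
General: f(n) = A·(7)^n - \frac{3}{2}.
Apply f(0) = 2: A - \frac{3}{2} = 2 ⇒ A = \frac{7}{2}.
So f(n) = \frac{7 \cdot 7^{n}}{2} - \frac{3}{2}.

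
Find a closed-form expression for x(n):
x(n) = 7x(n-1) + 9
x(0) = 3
First-order linear non-homogeneous.
Homogeneous solution: x_h(n) = A·(7)^n.
Try constant particular solution x_p = K: K = 7K + 9 ⇒ K = - \frac{3}{2}.
General: x(n) = A·(7)^n - \frac{3}{2}.
Apply x(0) = 3: A - \frac{3}{2} = 3 ⇒ A = \frac{9}{2}.
So x(n) = \frac{9 \cdot 7^{n}}{2} - \frac{3}{2}.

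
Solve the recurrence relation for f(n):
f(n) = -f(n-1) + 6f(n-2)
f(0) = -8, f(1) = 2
Characteristic equation: x² + x - 6 = 0, which factors as (x - (2))(x - (-3)) = 0.
Roots r₁ = 2, r₂ = -3 (distinct).
General solution: f(n) = A·(2)^n + B·(-3)^n.
From f(0) = -8: A + B = -8.
From f(1) = 2: 2A - 3B = 2.
Solving: A = - \frac{22}{5}, B = - \frac{18}{5}.
So f(n) = - \frac{18 \left(-3\right)^{n}}{5} - \frac{22 \cdot 2^{n}}{5}.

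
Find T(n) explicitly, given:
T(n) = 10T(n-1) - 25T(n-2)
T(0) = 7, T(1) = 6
Characteristic equation: x² - 10x + 25 = 0, which is (x - (5))².
Repeated root r = 5.
General solution: T(n) = (A + Bn)·(5)^n.
From T(0) = 7: A = 7.
From T(1) = 6: (A + B)·(5) = 6 ⇒ B = - \frac{29}{5}.
So T(n) = \left(7 - \frac{29 n}{5}\right) \cdot (5)^n.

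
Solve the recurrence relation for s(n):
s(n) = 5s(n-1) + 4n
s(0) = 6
First-order linear with linear forcing.
Homogeneous solution: s_h(n) = A·(5)^n.
Try particular s_p(n) = pn + q. Substituting:
  pn + q = 5(p(n-1) + q) + 4n.
Matching the n-coefficient: p = 5p + 4 ⇒ p = -1.
Matching constants: q = -5p + 5q ⇒ q = - \frac{5}{4}.
General: s(n) = A·(5)^n - n - \frac{5}{4}.
Apply s(0) = 6: A - \frac{5}{4} = 6 ⇒ A = \frac{29}{4}.
So s(n) = \frac{29 \cdot 5^{n}}{4} - n - \frac{5}{4}.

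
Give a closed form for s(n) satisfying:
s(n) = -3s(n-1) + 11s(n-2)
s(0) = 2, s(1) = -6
Characteristic equation: x² + 3x - 11 = 0.
Discriminant Δ = (-3)² + 4·(11) = 53.
Roots r₁,₂ = (-3 ± √53)/2, so r₁ = - \frac{3}{2} + \frac{\sqrt{53}}{2}, r₂ = - \frac{\sqrt{53}}{2} - \frac{3}{2}.
General solution: s(n) = A·r₁^n + B·r₂^n.
From the initial conditions, A + B = 2 and r₁A + r₂B = -6.
Since r₁ - r₂ = √53: A = (-6 - (2)r₂)/√53 = 1 - \frac{3 \sqrt{53}}{53}, and B = 2 - A = \frac{3 \sqrt{53}}{53} + 1.
So s(n) = \left(1 - \frac{3 \sqrt{53}}{53}\right)\left(- \frac{3}{2} + \frac{\sqrt{53}}{2}\right)^n + \left(\frac{3 \sqrt{53}}{53} + 1\right)\left(- \frac{\sqrt{53}}{2} - \frac{3}{2}\right)^n.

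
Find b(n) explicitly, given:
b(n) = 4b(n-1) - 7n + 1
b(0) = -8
First-order linear with linear forcing.
Homogeneous solution: b_h(n) = A·(4)^n.
Try particular b_p(n) = pn + q. Substituting:
  pn + q = 4(p(n-1) + q) - 7n + 1.
Matching the n-coefficient: p = 4p - 7 ⇒ p = \frac{7}{3}.
Matching constants: q = -4p + 4q + 1 ⇒ q = \frac{25}{9}.
General: b(n) = A·(4)^n + \frac{7 n}{3} + \frac{25}{9}.
Apply b(0) = -8: A + \frac{25}{9} = -8 ⇒ A = - \frac{97}{9}.
So b(n) = - \frac{97 \cdot 4^{n}}{9} + \frac{7 n}{3} + \frac{25}{9}.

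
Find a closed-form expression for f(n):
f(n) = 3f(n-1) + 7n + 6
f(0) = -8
First-order linear with linear forcing.
Homogeneous solution: f_h(n) = A·(3)^n.
Try particular f_p(n) = pn + q. Substituting:
  pn + q = 3(p(n-1) + q) + 7n + 6.
Matching the n-coefficient: p = 3p + 7 ⇒ p = - \frac{7}{2}.
Matching constants: q = -3p + 3q + 6 ⇒ q = - \frac{33}{4}.
General: f(n) = A·(3)^n - \frac{7 n}{2} - \frac{33}{4}.
Apply f(0) = -8: A - \frac{33}{4} = -8 ⇒ A = \frac{1}{4}.
So f(n) = \frac{3^{n}}{4} - \frac{7 n}{2} - \frac{33}{4}.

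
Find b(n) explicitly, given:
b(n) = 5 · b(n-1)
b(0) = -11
Pure geometric recurrence with ratio 5.
By induction b(n) = b(0) · (5)^n = - 11 \cdot 5^{n}.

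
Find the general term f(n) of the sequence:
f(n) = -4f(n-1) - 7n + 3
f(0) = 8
First-order linear with linear forcing.
Homogeneous solution: f_h(n) = A·(-4)^n.
Try particular f_p(n) = pn + q. Substituting:
  pn + q = -4(p(n-1) + q) - 7n + 3.
Matching the n-coefficient: p = -4p - 7 ⇒ p = - \frac{7}{5}.
Matching constants: q = 4p - 4q + 3 ⇒ q = - \frac{13}{25}.
General: f(n) = A·(-4)^n - \frac{7 n}{5} - \frac{13}{25}.
Apply f(0) = 8: A - \frac{13}{25} = 8 ⇒ A = \frac{213}{25}.
So f(n) = \frac{213 \left(-4\right)^{n}}{25} - \frac{7 n}{5} - \frac{13}{25}.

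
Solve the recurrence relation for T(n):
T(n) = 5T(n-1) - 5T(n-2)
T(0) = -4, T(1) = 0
Characteristic equation: x² - 5x + 5 = 0.
Discriminant Δ = (5)² + 4·(-5) = 5.
Roots r₁,₂ = (5 ± √5)/2, so r₁ = \frac{\sqrt{5}}{2} + \frac{5}{2}, r₂ = \frac{5}{2} - \frac{\sqrt{5}}{2}.
General solution: T(n) = A·r₁^n + B·r₂^n.
From the initial conditions, A + B = -4 and r₁A + r₂B = 0.
Since r₁ - r₂ = √5: A = (0 - (-4)r₂)/√5 = -2 + 2 \sqrt{5}, and B = -4 - A = - 2 \sqrt{5} - 2.
So T(n) = \left(-2 + 2 \sqrt{5}\right)\left(\frac{\sqrt{5}}{2} + \frac{5}{2}\right)^n + \left(- 2 \sqrt{5} - 2\right)\left(\frac{5}{2} - \frac{\sqrt{5}}{2}\right)^n.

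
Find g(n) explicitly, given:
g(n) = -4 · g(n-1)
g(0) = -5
Pure geometric recurrence with ratio -4.
By induction g(n) = g(0) · (-4)^n = - 5 \left(-4\right)^{n}.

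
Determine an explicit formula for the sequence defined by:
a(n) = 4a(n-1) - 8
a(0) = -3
First-order linear non-homogeneous.
Homogeneous solution: a_h(n) = A·(4)^n.
Try constant particular solution a_p = K: K = 4K - 8 ⇒ K = \frac{8}{3}.
General: a(n) = A·(4)^n + \frac{8}{3}.
Apply a(0) = -3: A + \frac{8}{3} = -3 ⇒ A = - \frac{17}{3}.
So a(n) = \frac{8}{3} - \frac{17 \cdot 4^{n}}{3}.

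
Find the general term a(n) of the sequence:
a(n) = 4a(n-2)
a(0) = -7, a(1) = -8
Characteristic equation: x² - 4 = 0, which factors as (x - (-2))(x - (2)) = 0.
Roots r₁ = -2, r₂ = 2 (distinct).
General solution: a(n) = A·(-2)^n + B·(2)^n.
From a(0) = -7: A + B = -7.
From a(1) = -8: -2A + 2B = -8.
Solving: A = - \frac{3}{2}, B = - \frac{11}{2}.
So a(n) = - \frac{3 \left(-2\right)^{n}}{2} - \frac{11 \cdot 2^{n}}{2}.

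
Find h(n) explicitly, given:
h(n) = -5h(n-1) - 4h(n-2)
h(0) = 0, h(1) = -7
Characteristic equation: x² + 5x + 4 = 0, which factors as (x - (-1))(x - (-4)) = 0.
Roots r₁ = -1, r₂ = -4 (distinct).
General solution: h(n) = A·(-1)^n + B·(-4)^n.
From h(0) = 0: A + B = 0.
From h(1) = -7: -A - 4B = -7.
Solving: A = - \frac{7}{3}, B = \frac{7}{3}.
So h(n) = - \frac{7 \left(-1\right)^{n}}{3} + \frac{7 \left(-4\right)^{n}}{3}.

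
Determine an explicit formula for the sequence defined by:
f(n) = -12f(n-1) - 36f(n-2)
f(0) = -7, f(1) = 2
Characteristic equation: x² + 12x + 36 = 0, which is (x - (-6))².
Repeated root r = -6.
General solution: f(n) = (A + Bn)·(-6)^n.
From f(0) = -7: A = -7.
From f(1) = 2: (A + B)·(-6) = 2 ⇒ B = \frac{20}{3}.
So f(n) = \left(\frac{20 n}{3} - 7\right) \cdot (-6)^n.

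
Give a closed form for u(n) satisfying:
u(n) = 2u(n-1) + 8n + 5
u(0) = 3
First-order linear with linear forcing.
Homogeneous solution: u_h(n) = A·(2)^n.
Try particular u_p(n) = pn + q. Substituting:
  pn + q = 2(p(n-1) + q) + 8n + 5.
Matching the n-coefficient: p = 2p + 8 ⇒ p = -8.
Matching constants: q = -2p + 2q + 5 ⇒ q = -21.
General: u(n) = A·(2)^n - 8 n - 21.
Apply u(0) = 3: A - 21 = 3 ⇒ A = 24.
So u(n) = 24 \cdot 2^{n} - 8 n - 21.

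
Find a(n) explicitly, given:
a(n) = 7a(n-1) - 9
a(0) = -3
First-order linear non-homogeneous.
Homogeneous solution: a_h(n) = A·(7)^n.
Try constant particular solution a_p = K: K = 7K - 9 ⇒ K = \frac{3}{2}.
General: a(n) = A·(7)^n + \frac{3}{2}.
Apply a(0) = -3: A + \frac{3}{2} = -3 ⇒ A = - \frac{9}{2}.
So a(n) = \frac{3}{2} - \frac{9 \cdot 7^{n}}{2}.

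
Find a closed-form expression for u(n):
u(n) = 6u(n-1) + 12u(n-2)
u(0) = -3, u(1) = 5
Characteristic equation: x² - 6x - 12 = 0.
Discriminant Δ = (6)² + 4·(12) = 84.
Roots r₁,₂ = (6 ± √84)/2, so r₁ = 3 + \sqrt{21}, r₂ = 3 - \sqrt{21}.
General solution: u(n) = A·r₁^n + B·r₂^n.
From the initial conditions, A + B = -3 and r₁A + r₂B = 5.
Since r₁ - r₂ = √84: A = (5 - (-3)r₂)/√84 = - \frac{3}{2} + \frac{\sqrt{21}}{3}, and B = -3 - A = - \frac{\sqrt{21}}{3} - \frac{3}{2}.
So u(n) = \left(- \frac{3}{2} + \frac{\sqrt{21}}{3}\right)\left(3 + \sqrt{21}\right)^n + \left(- \frac{\sqrt{21}}{3} - \frac{3}{2}\right)\left(3 - \sqrt{21}\right)^n.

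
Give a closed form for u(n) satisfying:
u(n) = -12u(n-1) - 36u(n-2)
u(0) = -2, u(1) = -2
Characteristic equation: x² + 12x + 36 = 0, which is (x - (-6))².
Repeated root r = -6.
General solution: u(n) = (A + Bn)·(-6)^n.
From u(0) = -2: A = -2.
From u(1) = -2: (A + B)·(-6) = -2 ⇒ B = \frac{7}{3}.
So u(n) = \left(\frac{7 n}{3} - 2\right) \cdot (-6)^n.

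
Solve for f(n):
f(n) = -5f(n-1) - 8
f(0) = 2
First-order linear non-homogeneous.
Homogeneous solution: f_h(n) = A·(-5)^n.
Try constant particular solution f_p = K: K = -5K - 8 ⇒ K = - \frac{4}{3}.
General: f(n) = A·(-5)^n - \frac{4}{3}.
Apply f(0) = 2: A - \frac{4}{3} = 2 ⇒ A = \frac{10}{3}.
So f(n) = \frac{10 \left(-5\right)^{n}}{3} - \frac{4}{3}.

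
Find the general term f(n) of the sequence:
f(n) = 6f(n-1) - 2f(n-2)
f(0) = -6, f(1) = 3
Characteristic equation: x² - 6x + 2 = 0.
Discriminant Δ = (6)² + 4·(-2) = 28.
Roots r₁,₂ = (6 ± √28)/2, so r₁ = \sqrt{7} + 3, r₂ = 3 - \sqrt{7}.
General solution: f(n) = A·r₁^n + B·r₂^n.
From the initial conditions, A + B = -6 and r₁A + r₂B = 3.
Since r₁ - r₂ = √28: A = (3 - (-6)r₂)/√28 = -3 + \frac{3 \sqrt{7}}{2}, and B = -6 - A = - \frac{3 \sqrt{7}}{2} - 3.
So f(n) = \left(-3 + \frac{3 \sqrt{7}}{2}\right)\left(\sqrt{7} + 3\right)^n + \left(- \frac{3 \sqrt{7}}{2} - 3\right)\left(3 - \sqrt{7}\right)^n.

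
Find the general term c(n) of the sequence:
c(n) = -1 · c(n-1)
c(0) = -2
Pure geometric recurrence with ratio -1.
By induction c(n) = c(0) · (-1)^n = - 2 \left(-1\right)^{n}.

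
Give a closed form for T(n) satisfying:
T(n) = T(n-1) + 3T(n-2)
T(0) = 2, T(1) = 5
Characteristic equation: x² - x - 3 = 0.
Discriminant Δ = (1)² + 4·(3) = 13.
Roots r₁,₂ = (1 ± √13)/2, so r₁ = \frac{1}{2} + \frac{\sqrt{13}}{2}, r₂ = \frac{1}{2} - \frac{\sqrt{13}}{2}.
General solution: T(n) = A·r₁^n + B·r₂^n.
From the initial conditions, A + B = 2 and r₁A + r₂B = 5.
Since r₁ - r₂ = √13: A = (5 - (2)r₂)/√13 = 1 + \frac{4 \sqrt{13}}{13}, and B = 2 - A = 1 - \frac{4 \sqrt{13}}{13}.
So T(n) = \left(1 + \frac{4 \sqrt{13}}{13}\right)\left(\frac{1}{2} + \frac{\sqrt{13}}{2}\right)^n + \left(1 - \frac{4 \sqrt{13}}{13}\right)\left(\frac{1}{2} - \frac{\sqrt{13}}{2}\right)^n.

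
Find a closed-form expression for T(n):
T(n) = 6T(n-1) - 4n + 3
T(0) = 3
First-order linear with linear forcing.
Homogeneous solution: T_h(n) = A·(6)^n.
Try particular T_p(n) = pn + q. Substituting:
  pn + q = 6(p(n-1) + q) - 4n + 3.
Matching the n-coefficient: p = 6p - 4 ⇒ p = \frac{4}{5}.
Matching constants: q = -6p + 6q + 3 ⇒ q = \frac{9}{25}.
General: T(n) = A·(6)^n + \frac{4 n}{5} + \frac{9}{25}.
Apply T(0) = 3: A + \frac{9}{25} = 3 ⇒ A = \frac{66}{25}.
So T(n) = \frac{66 \cdot 6^{n}}{25} + \frac{4 n}{5} + \frac{9}{25}.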